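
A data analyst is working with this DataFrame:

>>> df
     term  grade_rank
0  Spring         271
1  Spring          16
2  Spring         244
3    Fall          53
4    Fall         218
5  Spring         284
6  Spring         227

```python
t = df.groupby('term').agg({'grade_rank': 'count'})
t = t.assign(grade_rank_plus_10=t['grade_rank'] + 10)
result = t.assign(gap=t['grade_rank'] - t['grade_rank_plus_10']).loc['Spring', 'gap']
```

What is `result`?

-10

group by term, count of grade_rank:
        grade_rank
term              
Fall             2
Spring           5
add column grade_rank_plus_10 = t['grade_rank'] + 10:
        grade_rank  grade_rank_plus_10
term                                  
Fall             2                  12
Spring           5                  15
add column gap = t['grade_rank'] - t['grade_rank_plus_10']:
        grade_rank  grade_rank_plus_10  gap
term                                       
Fall             2                  12  -10
Spring           5                  15  -10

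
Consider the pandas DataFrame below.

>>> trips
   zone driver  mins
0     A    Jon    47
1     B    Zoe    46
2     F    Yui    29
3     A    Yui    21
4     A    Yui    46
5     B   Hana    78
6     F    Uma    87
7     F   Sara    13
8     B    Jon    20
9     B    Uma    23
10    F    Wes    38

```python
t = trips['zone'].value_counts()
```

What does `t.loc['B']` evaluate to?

value_counts of zone:
zone
B    4
F    4
A    3
Name: count, dtype: int64
Reading off the value at index 'B', we get 4.

4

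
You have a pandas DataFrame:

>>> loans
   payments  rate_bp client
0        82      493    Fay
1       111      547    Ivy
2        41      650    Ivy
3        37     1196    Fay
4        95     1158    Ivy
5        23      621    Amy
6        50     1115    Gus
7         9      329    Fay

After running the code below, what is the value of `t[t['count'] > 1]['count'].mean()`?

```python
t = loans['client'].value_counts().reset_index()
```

value_counts of client:
client
Fay    3
Ivy    3
Amy    1
Gus    1
Name: count, dtype: int64
reset_index():
  client  count
0    Fay      3
1    Ivy      3
2    Amy      1
3    Gus      1
filter rows where count > 1:
  client  count
0    Fay      3
1    Ivy      3
So mean() = 3.0.

3.0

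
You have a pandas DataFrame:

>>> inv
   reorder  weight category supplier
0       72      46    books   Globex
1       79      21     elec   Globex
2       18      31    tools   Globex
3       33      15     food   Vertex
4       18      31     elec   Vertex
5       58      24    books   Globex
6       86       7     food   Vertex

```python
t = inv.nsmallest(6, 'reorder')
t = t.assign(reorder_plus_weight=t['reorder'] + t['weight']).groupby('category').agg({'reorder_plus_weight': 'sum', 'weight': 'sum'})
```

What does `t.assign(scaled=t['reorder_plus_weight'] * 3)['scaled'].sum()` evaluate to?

take 6 rows with smallest reorder:
   reorder  weight category supplier
2       18      31    tools   Globex
4       18      31     elec   Vertex
3       33      15     food   Vertex
5       58      24    books   Globex
0       72      46    books   Globex
1       79      21     elec   Globex
add column reorder_plus_weight = t['reorder'] + t['weight']:
   reorder  weight category supplier  reorder_plus_weight
2       18      31    tools   Globex                   49
4       18      31     elec   Vertex                   49
3       33      15     food   Vertex                   48
5       58      24    books   Globex                   82
0       72      46    books   Globex                  118
1       79      21     elec   Globex                  100
group by category: sum(reorder_plus_weight), sum(weight):
          reorder_plus_weight  weight
category                             
books                     200      70
elec                      149      52
food                       48      15
tools                      49      31
add column scaled = t['reorder_plus_weight'] * 3:
          reorder_plus_weight  weight  scaled
category                                     
books                     200      70     600
elec                      149      52     447
food                       48      15     144
tools                      49      31     147
Taking the sum of column 'scaled' gives 1338.

1338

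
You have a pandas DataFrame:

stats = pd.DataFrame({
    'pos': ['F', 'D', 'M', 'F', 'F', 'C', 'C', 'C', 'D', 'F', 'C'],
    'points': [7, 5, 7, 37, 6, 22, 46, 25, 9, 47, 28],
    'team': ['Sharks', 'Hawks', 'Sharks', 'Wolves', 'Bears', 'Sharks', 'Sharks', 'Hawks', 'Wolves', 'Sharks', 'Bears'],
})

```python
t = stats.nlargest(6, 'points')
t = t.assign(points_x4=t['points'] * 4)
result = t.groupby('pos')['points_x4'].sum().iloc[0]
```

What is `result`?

484

take 6 rows with largest points:
   pos  points    team
9    F      47  Sharks
6    C      46  Sharks
3    F      37  Wolves
10   C      28   Bears
7    C      25   Hawks
5    C      22  Sharks
add column points_x4 = t['points'] * 4:
   pos  points    team  points_x4
9    F      47  Sharks        188
6    C      46  Sharks        184
3    F      37  Wolves        148
10   C      28   Bears        112
7    C      25   Hawks        100
5    C      22  Sharks         88
group by pos, sum of points_x4:
pos
C    484
F    336
Name: points_x4, dtype: int64
So iloc[0] = 484.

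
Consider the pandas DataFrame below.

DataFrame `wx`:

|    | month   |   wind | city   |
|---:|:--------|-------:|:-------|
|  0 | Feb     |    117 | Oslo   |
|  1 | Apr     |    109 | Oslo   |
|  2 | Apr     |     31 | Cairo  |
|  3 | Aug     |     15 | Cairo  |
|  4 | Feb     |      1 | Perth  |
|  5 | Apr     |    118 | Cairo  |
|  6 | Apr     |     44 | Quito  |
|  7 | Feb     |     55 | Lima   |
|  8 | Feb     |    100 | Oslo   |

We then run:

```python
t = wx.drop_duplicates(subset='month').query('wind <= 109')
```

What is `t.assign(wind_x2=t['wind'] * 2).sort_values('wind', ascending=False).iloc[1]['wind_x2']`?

drop duplicate month (keep=first):
  month  wind   city
0   Feb   117   Oslo
1   Apr   109   Oslo
3   Aug    15  Cairo
filter rows where wind <= 109:
  month  wind   city
1   Apr   109   Oslo
3   Aug    15  Cairo
add column wind_x2 = t['wind'] * 2:
  month  wind   city  wind_x2
1   Apr   109   Oslo      218
3   Aug    15  Cairo       30
sort by wind descending:
  month  wind   city  wind_x2
1   Apr   109   Oslo      218
3   Aug    15  Cairo       30
value at position 1, column 'wind_x2' → 30

30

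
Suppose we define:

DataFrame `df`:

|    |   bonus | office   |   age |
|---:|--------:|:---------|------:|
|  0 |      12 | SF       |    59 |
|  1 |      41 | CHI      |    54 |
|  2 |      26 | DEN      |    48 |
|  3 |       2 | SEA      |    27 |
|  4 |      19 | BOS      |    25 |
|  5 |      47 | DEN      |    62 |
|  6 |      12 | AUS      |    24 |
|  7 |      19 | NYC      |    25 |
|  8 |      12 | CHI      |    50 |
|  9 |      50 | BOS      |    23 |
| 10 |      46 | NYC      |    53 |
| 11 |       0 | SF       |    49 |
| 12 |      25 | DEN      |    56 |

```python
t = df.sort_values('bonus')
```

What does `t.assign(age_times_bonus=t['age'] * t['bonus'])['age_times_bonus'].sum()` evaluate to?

sort by bonus:
    bonus office  age
11      0     SF   49
3       2    SEA   27
0      12     SF   59
6      12    AUS   24
8      12    CHI   50
4      19    BOS   25
7      19    NYC   25
12     25    DEN   56
2      26    DEN   48
1      41    CHI   54
10     46    NYC   53
5      47    DEN   62
9      50    BOS   23
add column age_times_bonus = t['age'] * t['bonus']:
    bonus office  age  age_times_bonus
11      0     SF   49                0
3       2    SEA   27               54
0      12     SF   59              708
6      12    AUS   24              288
8      12    CHI   50              600
4      19    BOS   25              475
7      19    NYC   25              475
12     25    DEN   56             1400
2      26    DEN   48             1248
1      41    CHI   54             2214
10     46    NYC   53             2438
5      47    DEN   62             2914
9      50    BOS   23             1150
Reading off the sum of column 'age_times_bonus', we get 13964.

13964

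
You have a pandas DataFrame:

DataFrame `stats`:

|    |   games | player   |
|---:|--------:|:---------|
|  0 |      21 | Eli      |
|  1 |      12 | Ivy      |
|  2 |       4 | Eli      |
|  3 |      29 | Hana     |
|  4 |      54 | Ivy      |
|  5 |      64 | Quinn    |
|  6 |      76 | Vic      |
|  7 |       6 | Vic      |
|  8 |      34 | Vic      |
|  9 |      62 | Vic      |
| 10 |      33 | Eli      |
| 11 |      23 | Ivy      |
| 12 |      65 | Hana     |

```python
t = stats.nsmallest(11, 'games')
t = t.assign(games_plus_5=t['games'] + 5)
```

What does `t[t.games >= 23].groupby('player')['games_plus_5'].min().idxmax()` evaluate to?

Quinn

take 11 rows with smallest games:
    games player
2       4    Eli
7       6    Vic
1      12    Ivy
0      21    Eli
11     23    Ivy
3      29   Hana
10     33    Eli
8      34    Vic
4      54    Ivy
9      62    Vic
5      64  Quinn
add column games_plus_5 = t['games'] + 5:
    games player  games_plus_5
2       4    Eli             9
7       6    Vic            11
1      12    Ivy            17
0      21    Eli            26
11     23    Ivy            28
3      29   Hana            34
10     33    Eli            38
8      34    Vic            39
4      54    Ivy            59
9      62    Vic            67
5      64  Quinn            69
filter rows where games >= 23:
    games player  games_plus_5
11     23    Ivy            28
3      29   Hana            34
10     33    Eli            38
8      34    Vic            39
4      54    Ivy            59
9      62    Vic            67
5      64  Quinn            69
group by player, min of games_plus_5:
player
Eli      38
Hana     34
Ivy      28
Quinn    69
Vic      39
Name: games_plus_5, dtype: int64
Reading off the label with the largest value, we get Quinn.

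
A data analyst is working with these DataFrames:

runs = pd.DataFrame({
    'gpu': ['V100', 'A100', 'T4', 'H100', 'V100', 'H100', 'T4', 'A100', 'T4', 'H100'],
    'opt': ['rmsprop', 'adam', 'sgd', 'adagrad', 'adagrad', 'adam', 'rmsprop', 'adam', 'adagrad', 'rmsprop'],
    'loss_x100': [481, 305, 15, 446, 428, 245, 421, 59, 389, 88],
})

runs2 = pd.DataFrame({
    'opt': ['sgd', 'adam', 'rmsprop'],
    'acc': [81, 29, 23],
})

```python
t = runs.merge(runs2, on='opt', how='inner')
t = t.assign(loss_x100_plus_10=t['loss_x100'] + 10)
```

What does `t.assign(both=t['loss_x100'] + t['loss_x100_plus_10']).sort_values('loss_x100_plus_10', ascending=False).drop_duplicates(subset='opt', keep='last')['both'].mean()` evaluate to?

merge on 'opt' (how='inner') → 7 rows:
    gpu      opt  loss_x100  acc
0  V100  rmsprop        481   23
1  A100     adam        305   29
2    T4      sgd         15   81
3  H100     adam        245   29
4    T4  rmsprop        421   23
5  A100     adam         59   29
6  H100  rmsprop         88   23
add column loss_x100_plus_10 = t['loss_x100'] + 10:
    gpu      opt  loss_x100  acc  loss_x100_plus_10
0  V100  rmsprop        481   23                491
1  A100     adam        305   29                315
2    T4      sgd         15   81                 25
3  H100     adam        245   29                255
4    T4  rmsprop        421   23                431
5  A100     adam         59   29                 69
6  H100  rmsprop         88   23                 98
add column both = t['loss_x100'] + t['loss_x100_plus_10']:
    gpu      opt  loss_x100  acc  loss_x100_plus_10  both
0  V100  rmsprop        481   23                491   972
1  A100     adam        305   29                315   620
2    T4      sgd         15   81                 25    40
3  H100     adam        245   29                255   500
4    T4  rmsprop        421   23                431   852
5  A100     adam         59   29                 69   128
6  H100  rmsprop         88   23                 98   186
sort by loss_x100_plus_10 descending:
    gpu      opt  loss_x100  acc  loss_x100_plus_10  both
0  V100  rmsprop        481   23                491   972
4    T4  rmsprop        421   23                431   852
1  A100     adam        305   29                315   620
3  H100     adam        245   29                255   500
6  H100  rmsprop         88   23                 98   186
5  A100     adam         59   29                 69   128
2    T4      sgd         15   81                 25    40
drop duplicate opt (keep=last):
    gpu      opt  loss_x100  acc  loss_x100_plus_10  both
6  H100  rmsprop         88   23                 98   186
5  A100     adam         59   29                 69   128
2    T4      sgd         15   81                 25    40

118.0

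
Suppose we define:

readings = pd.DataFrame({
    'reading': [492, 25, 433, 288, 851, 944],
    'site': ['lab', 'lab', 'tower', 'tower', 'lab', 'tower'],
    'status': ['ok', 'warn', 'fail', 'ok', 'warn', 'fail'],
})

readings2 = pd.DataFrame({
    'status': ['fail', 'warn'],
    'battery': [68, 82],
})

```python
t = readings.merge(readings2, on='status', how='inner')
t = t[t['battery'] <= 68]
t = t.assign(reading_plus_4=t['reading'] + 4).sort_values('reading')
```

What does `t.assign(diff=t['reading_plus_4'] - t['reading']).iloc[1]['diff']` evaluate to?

4

merge on 'status' (how='inner') → 4 rows:
   reading   site status  battery
0       25    lab   warn       82
1      433  tower   fail       68
2      851    lab   warn       82
3      944  tower   fail       68
filter rows where battery <= 68:
   reading   site status  battery
1      433  tower   fail       68
3      944  tower   fail       68
add column reading_plus_4 = t['reading'] + 4:
   reading   site status  battery  reading_plus_4
1      433  tower   fail       68             437
3      944  tower   fail       68             948
sort by reading:
   reading   site status  battery  reading_plus_4
1      433  tower   fail       68             437
3      944  tower   fail       68             948
add column diff = t['reading_plus_4'] - t['reading']:
   reading   site status  battery  reading_plus_4  diff
1      433  tower   fail       68             437     4
3      944  tower   fail       68             948     4
Hence 4.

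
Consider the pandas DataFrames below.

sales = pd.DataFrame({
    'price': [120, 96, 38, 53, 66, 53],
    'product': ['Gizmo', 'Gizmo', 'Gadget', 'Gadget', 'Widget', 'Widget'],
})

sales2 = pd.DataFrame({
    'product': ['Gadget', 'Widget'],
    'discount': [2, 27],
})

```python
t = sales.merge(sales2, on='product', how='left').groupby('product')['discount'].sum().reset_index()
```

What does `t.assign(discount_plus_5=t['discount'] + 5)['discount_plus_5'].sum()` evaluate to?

merge on 'product' (how='left') → 6 rows:
   price product  discount
0    120   Gizmo       NaN
1     96   Gizmo       NaN
2     38  Gadget       2.0
3     53  Gadget       2.0
4     66  Widget      27.0
5     53  Widget      27.0
group by product, sum of discount:
product
Gadget     4.0
Gizmo      0.0
Widget    54.0
Name: discount, dtype: float64
reset_index():
  product  discount
0  Gadget       4.0
1   Gizmo       0.0
2  Widget      54.0
add column discount_plus_5 = t['discount'] + 5:
  product  discount  discount_plus_5
0  Gadget       4.0              9.0
1   Gizmo       0.0              5.0
2  Widget      54.0             59.0
The sum of column 'discount_plus_5' is 73.0.

73.0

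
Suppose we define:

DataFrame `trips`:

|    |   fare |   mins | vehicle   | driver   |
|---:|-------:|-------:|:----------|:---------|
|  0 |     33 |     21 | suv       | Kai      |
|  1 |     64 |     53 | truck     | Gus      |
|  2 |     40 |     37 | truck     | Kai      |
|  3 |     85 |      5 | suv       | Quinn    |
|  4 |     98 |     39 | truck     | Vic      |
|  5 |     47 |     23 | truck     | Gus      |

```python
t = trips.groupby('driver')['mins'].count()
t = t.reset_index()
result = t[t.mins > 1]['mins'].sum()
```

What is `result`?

4

group by driver, count of mins:
driver
Gus      2
Kai      2
Quinn    1
Vic      1
Name: mins, dtype: int64
reset_index():
  driver  mins
0    Gus     2
1    Kai     2
2  Quinn     1
3    Vic     1
filter rows where mins > 1:
  driver  mins
0    Gus     2
1    Kai     2
Reading off the sum of column 'mins', we get 4.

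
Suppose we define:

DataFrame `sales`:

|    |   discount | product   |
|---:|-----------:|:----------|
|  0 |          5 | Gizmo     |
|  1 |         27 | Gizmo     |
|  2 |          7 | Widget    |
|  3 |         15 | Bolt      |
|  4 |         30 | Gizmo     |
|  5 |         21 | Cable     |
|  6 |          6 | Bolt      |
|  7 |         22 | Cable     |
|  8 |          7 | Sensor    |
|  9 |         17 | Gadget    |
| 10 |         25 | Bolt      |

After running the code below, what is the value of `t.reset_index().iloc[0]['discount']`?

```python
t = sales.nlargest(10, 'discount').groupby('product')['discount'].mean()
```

take 10 rows with largest discount:
    discount product
4         30   Gizmo
1         27   Gizmo
10        25    Bolt
7         22   Cable
5         21   Cable
9         17  Gadget
3         15    Bolt
2          7  Widget
8          7  Sensor
6          6    Bolt
group by product, mean of discount:
product
Bolt      15.333333
Cable     21.500000
Gadget    17.000000
Gizmo     28.500000
Sensor     7.000000
Widget     7.000000
Name: discount, dtype: float64
reset_index():
  product   discount
0    Bolt  15.333333
1   Cable  21.500000
2  Gadget  17.000000
3   Gizmo  28.500000
4  Sensor   7.000000
5  Widget   7.000000
Hence 15.3333333333.

15.3333333333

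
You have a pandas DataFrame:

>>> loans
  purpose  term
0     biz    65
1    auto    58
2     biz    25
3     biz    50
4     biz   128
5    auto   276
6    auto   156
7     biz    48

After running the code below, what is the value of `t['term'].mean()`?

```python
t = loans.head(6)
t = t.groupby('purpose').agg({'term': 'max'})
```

202.0

take first 6 rows:
  purpose  term
0     biz    65
1    auto    58
2     biz    25
3     biz    50
4     biz   128
5    auto   276
group by purpose, max of term:
         term
purpose      
auto      276
biz       128
The mean of column 'term' is 202.0.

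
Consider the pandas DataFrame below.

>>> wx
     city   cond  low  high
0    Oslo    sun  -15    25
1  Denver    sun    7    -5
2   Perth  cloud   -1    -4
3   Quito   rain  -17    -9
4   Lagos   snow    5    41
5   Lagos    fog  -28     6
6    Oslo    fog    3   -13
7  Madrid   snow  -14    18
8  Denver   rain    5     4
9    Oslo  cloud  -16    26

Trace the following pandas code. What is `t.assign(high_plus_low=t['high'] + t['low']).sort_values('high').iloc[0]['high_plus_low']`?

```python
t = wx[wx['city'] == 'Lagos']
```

filter rows where city == 'Lagos':
    city  cond  low  high
4  Lagos  snow    5    41
5  Lagos   fog  -28     6
add column high_plus_low = t['high'] + t['low']:
    city  cond  low  high  high_plus_low
4  Lagos  snow    5    41             46
5  Lagos   fog  -28     6            -22
sort by high:
    city  cond  low  high  high_plus_low
5  Lagos   fog  -28     6            -22
4  Lagos  snow    5    41             46
Hence -22.

-22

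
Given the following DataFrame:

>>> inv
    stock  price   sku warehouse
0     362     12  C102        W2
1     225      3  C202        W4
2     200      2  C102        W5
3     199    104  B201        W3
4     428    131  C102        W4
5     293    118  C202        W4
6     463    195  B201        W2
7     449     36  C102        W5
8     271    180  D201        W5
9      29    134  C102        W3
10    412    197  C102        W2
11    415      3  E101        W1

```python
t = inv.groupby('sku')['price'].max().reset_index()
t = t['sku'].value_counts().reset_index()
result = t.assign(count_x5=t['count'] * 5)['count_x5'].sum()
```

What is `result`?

group by sku, max of price:
sku
B201    195
C102    197
C202    118
D201    180
E101      3
Name: price, dtype: int64
reset_index():
    sku  price
0  B201    195
1  C102    197
2  C202    118
3  D201    180
4  E101      3
value_counts of sku:
sku
B201    1
C102    1
C202    1
D201    1
E101    1
Name: count, dtype: int64
reset_index():
    sku  count
0  B201      1
1  C102      1
2  C202      1
3  D201      1
4  E101      1
add column count_x5 = t['count'] * 5:
    sku  count  count_x5
0  B201      1         5
1  C102      1         5
2  C202      1         5
3  D201      1         5
4  E101      1         5
Hence 25.

25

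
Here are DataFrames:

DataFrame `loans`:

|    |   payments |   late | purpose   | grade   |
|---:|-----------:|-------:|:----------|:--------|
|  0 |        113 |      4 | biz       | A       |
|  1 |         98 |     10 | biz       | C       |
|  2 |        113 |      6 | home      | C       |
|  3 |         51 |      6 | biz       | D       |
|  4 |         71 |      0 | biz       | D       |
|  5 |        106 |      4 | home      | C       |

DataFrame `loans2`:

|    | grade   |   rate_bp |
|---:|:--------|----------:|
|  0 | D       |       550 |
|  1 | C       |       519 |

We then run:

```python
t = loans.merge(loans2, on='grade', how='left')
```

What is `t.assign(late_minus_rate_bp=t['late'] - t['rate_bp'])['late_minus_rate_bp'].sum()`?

merge on 'grade' (how='left') → 6 rows:
   payments  late purpose grade  rate_bp
0       113     4     biz     A      NaN
1        98    10     biz     C    519.0
2       113     6    home     C    519.0
3        51     6     biz     D    550.0
4        71     0     biz     D    550.0
5       106     4    home     C    519.0
add column late_minus_rate_bp = t['late'] - t['rate_bp']:
   payments  late purpose grade  rate_bp  late_minus_rate_bp
0       113     4     biz     A      NaN                 NaN
1        98    10     biz     C    519.0              -509.0
2       113     6    home     C    519.0              -513.0
3        51     6     biz     D    550.0              -544.0
4        71     0     biz     D    550.0              -550.0
5       106     4    home     C    519.0              -515.0
Finally, sum of column 'late_minus_rate_bp' = -2631.0.

-2631.0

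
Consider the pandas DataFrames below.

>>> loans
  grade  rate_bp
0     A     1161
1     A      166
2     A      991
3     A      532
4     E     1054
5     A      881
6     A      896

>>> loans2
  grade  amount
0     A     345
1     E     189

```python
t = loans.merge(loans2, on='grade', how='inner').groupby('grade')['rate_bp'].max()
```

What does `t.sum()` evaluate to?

2215

merge on 'grade' (how='inner') → 7 rows:
  grade  rate_bp  amount
0     A     1161     345
1     A      166     345
2     A      991     345
3     A      532     345
4     E     1054     189
5     A      881     345
6     A      896     345
group by grade, max of rate_bp:
grade
A    1161
E    1054
Name: rate_bp, dtype: int64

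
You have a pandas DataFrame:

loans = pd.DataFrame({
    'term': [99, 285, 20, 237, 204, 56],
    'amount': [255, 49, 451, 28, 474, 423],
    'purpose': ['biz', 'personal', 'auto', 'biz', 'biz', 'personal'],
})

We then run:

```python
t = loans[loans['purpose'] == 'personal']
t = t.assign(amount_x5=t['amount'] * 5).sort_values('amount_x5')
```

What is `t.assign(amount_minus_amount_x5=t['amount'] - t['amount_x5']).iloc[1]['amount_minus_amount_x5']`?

filter rows where purpose == 'personal':
   term  amount   purpose
1   285      49  personal
5    56     423  personal
add column amount_x5 = t['amount'] * 5:
   term  amount   purpose  amount_x5
1   285      49  personal        245
5    56     423  personal       2115
sort by amount_x5:
   term  amount   purpose  amount_x5
1   285      49  personal        245
5    56     423  personal       2115
add column amount_minus_amount_x5 = t['amount'] - t['amount_x5']:
   term  amount   purpose  amount_x5  amount_minus_amount_x5
1   285      49  personal        245                    -196
5    56     423  personal       2115                   -1692
The value at position 1, column 'amount_minus_amount_x5' is -1692.

-1692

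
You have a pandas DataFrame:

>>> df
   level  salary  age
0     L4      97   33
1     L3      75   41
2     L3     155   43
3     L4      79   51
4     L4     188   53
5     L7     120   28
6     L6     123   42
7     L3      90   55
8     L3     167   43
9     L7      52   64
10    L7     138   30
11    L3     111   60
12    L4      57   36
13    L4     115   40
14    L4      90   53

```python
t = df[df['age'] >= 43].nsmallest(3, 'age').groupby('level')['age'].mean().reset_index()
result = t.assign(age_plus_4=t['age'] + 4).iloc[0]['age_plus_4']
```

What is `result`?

filter rows where age >= 43:
   level  salary  age
2     L3     155   43
3     L4      79   51
4     L4     188   53
7     L3      90   55
8     L3     167   43
9     L7      52   64
11    L3     111   60
14    L4      90   53
take 3 rows with smallest age:
  level  salary  age
2    L3     155   43
8    L3     167   43
3    L4      79   51
group by level, mean of age:
level
L3    43.0
L4    51.0
Name: age, dtype: float64
reset_index():
  level   age
0    L3  43.0
1    L4  51.0
add column age_plus_4 = t['age'] + 4:
  level   age  age_plus_4
0    L3  43.0        47.0
1    L4  51.0        55.0

47.0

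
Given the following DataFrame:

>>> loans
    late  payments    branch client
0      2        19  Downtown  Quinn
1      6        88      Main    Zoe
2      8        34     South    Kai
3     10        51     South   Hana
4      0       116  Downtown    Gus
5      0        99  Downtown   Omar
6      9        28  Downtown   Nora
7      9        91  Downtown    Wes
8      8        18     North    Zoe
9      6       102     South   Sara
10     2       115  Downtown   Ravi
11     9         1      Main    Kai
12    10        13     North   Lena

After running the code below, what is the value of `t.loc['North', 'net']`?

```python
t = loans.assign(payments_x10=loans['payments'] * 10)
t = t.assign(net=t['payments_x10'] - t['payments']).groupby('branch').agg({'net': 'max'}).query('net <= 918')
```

162

add column payments_x10 = loans['payments'] * 10:
    late  payments    branch client  payments_x10
0      2        19  Downtown  Quinn           190
1      6        88      Main    Zoe           880
2      8        34     South    Kai           340
3     10        51     South   Hana           510
4      0       116  Downtown    Gus          1160
5      0        99  Downtown   Omar           990
6      9        28  Downtown   Nora           280
7      9        91  Downtown    Wes           910
8      8        18     North    Zoe           180
9      6       102     South   Sara          1020
10     2       115  Downtown   Ravi          1150
11     9         1      Main    Kai            10
12    10        13     North   Lena           130
add column net = t['payments_x10'] - t['payments']:
    late  payments    branch client  payments_x10   net
0      2        19  Downtown  Quinn           190   171
1      6        88      Main    Zoe           880   792
2      8        34     South    Kai           340   306
3     10        51     South   Hana           510   459
4      0       116  Downtown    Gus          1160  1044
5      0        99  Downtown   Omar           990   891
6      9        28  Downtown   Nora           280   252
7      9        91  Downtown    Wes           910   819
8      8        18     North    Zoe           180   162
9      6       102     South   Sara          1020   918
10     2       115  Downtown   Ravi          1150  1035
11     9         1      Main    Kai            10     9
12    10        13     North   Lena           130   117
group by branch, max of net:
           net
branch        
Downtown  1044
Main       792
North      162
South      918
filter rows where net <= 918:
        net
branch     
Main    792
North   162
South   918
value at row 'North', column 'net' → 162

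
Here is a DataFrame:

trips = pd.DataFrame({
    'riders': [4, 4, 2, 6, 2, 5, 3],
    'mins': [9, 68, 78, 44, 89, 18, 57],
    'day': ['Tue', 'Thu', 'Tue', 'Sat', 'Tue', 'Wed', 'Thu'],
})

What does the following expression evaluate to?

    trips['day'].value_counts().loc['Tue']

3

value_counts of day:
day
Tue    3
Thu    2
Sat    1
Wed    1
Name: count, dtype: int64
Taking the value at index 'Tue' gives 3.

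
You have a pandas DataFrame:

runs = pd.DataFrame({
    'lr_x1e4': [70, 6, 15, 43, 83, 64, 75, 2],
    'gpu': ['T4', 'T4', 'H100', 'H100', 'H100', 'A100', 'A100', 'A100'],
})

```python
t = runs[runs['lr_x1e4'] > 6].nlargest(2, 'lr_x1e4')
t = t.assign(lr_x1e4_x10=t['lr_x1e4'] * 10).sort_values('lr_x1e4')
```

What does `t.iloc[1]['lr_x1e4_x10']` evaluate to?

830

filter rows where lr_x1e4 > 6:
   lr_x1e4   gpu
0       70    T4
2       15  H100
3       43  H100
4       83  H100
5       64  A100
6       75  A100
take 2 rows with largest lr_x1e4:
   lr_x1e4   gpu
4       83  H100
6       75  A100
add column lr_x1e4_x10 = t['lr_x1e4'] * 10:
   lr_x1e4   gpu  lr_x1e4_x10
4       83  H100          830
6       75  A100          750
sort by lr_x1e4:
   lr_x1e4   gpu  lr_x1e4_x10
6       75  A100          750
4       83  H100          830
Reading off the value at position 1, column 'lr_x1e4_x10', we get 830.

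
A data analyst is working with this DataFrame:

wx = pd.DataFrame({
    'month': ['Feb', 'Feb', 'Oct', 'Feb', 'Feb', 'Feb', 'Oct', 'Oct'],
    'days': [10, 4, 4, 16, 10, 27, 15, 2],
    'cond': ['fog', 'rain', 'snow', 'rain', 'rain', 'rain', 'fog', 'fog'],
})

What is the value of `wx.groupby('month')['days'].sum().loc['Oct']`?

21

group by month, sum of days:
month
Feb    67
Oct    21
Name: days, dtype: int64
Finally, value at index 'Oct' = 21.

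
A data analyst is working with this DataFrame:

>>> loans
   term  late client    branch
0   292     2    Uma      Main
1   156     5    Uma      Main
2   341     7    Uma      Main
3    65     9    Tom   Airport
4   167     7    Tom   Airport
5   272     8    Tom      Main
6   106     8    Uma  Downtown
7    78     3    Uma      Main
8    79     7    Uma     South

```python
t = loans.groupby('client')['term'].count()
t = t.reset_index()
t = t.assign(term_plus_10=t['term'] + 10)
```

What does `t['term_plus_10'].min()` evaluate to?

13

group by client, count of term:
client
Tom    3
Uma    6
Name: term, dtype: int64
reset_index():
  client  term
0    Tom     3
1    Uma     6
add column term_plus_10 = t['term'] + 10:
  client  term  term_plus_10
0    Tom     3            13
1    Uma     6            16
Taking the min of column 'term_plus_10' gives 13.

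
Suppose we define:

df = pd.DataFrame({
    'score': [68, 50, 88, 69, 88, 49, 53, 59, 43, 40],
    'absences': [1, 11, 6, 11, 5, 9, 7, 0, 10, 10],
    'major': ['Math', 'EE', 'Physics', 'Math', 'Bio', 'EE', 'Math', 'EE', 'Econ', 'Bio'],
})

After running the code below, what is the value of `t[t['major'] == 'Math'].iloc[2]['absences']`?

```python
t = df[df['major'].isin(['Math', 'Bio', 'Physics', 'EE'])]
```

filter rows where major in ['Math', 'Bio', 'Physics', 'EE']:
   score  absences    major
0     68         1     Math
1     50        11       EE
2     88         6  Physics
3     69        11     Math
4     88         5      Bio
5     49         9       EE
6     53         7     Math
7     59         0       EE
9     40        10      Bio
filter rows where major == 'Math':
   score  absences major
0     68         1  Math
3     69        11  Math
6     53         7  Math

7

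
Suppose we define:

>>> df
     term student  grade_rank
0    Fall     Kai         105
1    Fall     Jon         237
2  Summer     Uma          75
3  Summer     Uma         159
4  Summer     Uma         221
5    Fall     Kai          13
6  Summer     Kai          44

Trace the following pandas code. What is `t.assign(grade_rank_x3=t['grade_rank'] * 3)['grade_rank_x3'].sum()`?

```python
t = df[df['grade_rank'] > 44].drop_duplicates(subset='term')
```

540

filter rows where grade_rank > 44:
     term student  grade_rank
0    Fall     Kai         105
1    Fall     Jon         237
2  Summer     Uma          75
3  Summer     Uma         159
4  Summer     Uma         221
drop duplicate term (keep=first):
     term student  grade_rank
0    Fall     Kai         105
2  Summer     Uma          75
add column grade_rank_x3 = t['grade_rank'] * 3:
     term student  grade_rank  grade_rank_x3
0    Fall     Kai         105            315
2  Summer     Uma          75            225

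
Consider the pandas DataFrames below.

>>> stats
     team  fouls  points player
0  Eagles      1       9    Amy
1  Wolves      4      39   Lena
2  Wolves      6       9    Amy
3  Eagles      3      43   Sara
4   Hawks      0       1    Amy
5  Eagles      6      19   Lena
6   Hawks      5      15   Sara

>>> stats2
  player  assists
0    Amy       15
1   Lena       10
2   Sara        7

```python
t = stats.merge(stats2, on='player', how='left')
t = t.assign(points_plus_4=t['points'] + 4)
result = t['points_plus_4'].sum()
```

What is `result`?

163

merge on 'player' (how='left') → 7 rows:
     team  fouls  points player  assists
0  Eagles      1       9    Amy       15
1  Wolves      4      39   Lena       10
2  Wolves      6       9    Amy       15
3  Eagles      3      43   Sara        7
4   Hawks      0       1    Amy       15
5  Eagles      6      19   Lena       10
6   Hawks      5      15   Sara        7
add column points_plus_4 = t['points'] + 4:
     team  fouls  points player  assists  points_plus_4
0  Eagles      1       9    Amy       15             13
1  Wolves      4      39   Lena       10             43
2  Wolves      6       9    Amy       15             13
3  Eagles      3      43   Sara        7             47
4   Hawks      0       1    Amy       15              5
5  Eagles      6      19   Lena       10             23
6   Hawks      5      15   Sara        7             19
Hence 163.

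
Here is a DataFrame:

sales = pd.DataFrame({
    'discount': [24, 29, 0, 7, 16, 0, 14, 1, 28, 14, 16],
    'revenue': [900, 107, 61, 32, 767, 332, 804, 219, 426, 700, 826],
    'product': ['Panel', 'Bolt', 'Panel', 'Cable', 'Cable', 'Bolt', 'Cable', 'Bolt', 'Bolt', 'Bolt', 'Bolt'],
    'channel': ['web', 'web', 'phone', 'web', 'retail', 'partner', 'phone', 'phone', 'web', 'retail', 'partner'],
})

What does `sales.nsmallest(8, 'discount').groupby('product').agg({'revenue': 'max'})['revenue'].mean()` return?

563.666666667

take 8 rows with smallest discount:
    discount  revenue product  channel
2          0       61   Panel    phone
5          0      332    Bolt  partner
7          1      219    Bolt    phone
3          7       32   Cable      web
6         14      804   Cable    phone
9         14      700    Bolt   retail
4         16      767   Cable   retail
10        16      826    Bolt  partner
group by product, max of revenue:
         revenue
product         
Bolt         826
Cable        804
Panel         61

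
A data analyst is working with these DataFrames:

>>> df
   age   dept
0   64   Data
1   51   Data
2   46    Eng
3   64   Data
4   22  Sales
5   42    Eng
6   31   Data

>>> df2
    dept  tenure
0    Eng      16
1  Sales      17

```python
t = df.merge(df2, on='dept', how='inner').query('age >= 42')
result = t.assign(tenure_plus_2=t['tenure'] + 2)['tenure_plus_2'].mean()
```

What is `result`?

merge on 'dept' (how='inner') → 3 rows:
   age   dept  tenure
0   46    Eng      16
1   22  Sales      17
2   42    Eng      16
filter rows where age >= 42:
   age dept  tenure
0   46  Eng      16
2   42  Eng      16
add column tenure_plus_2 = t['tenure'] + 2:
   age dept  tenure  tenure_plus_2
0   46  Eng      16             18
2   42  Eng      16             18
Hence 18.0.

18.0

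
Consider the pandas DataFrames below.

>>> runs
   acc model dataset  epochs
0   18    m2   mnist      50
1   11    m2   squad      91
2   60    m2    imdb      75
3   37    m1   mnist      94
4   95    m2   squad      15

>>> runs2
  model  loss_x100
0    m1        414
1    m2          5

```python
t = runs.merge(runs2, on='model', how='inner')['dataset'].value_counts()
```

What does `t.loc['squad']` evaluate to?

2

merge on 'model' (how='inner') → 5 rows:
   acc model dataset  epochs  loss_x100
0   18    m2   mnist      50          5
1   11    m2   squad      91          5
2   60    m2    imdb      75          5
3   37    m1   mnist      94        414
4   95    m2   squad      15          5
value_counts of dataset:
dataset
mnist    2
squad    2
imdb     1
Name: count, dtype: int64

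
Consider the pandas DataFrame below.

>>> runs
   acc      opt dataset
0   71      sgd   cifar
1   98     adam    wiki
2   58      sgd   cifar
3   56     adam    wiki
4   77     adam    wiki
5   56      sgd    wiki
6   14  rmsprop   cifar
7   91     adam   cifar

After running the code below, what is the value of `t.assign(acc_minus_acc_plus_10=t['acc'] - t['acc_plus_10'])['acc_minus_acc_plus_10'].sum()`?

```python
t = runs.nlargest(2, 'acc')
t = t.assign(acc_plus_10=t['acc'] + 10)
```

take 2 rows with largest acc:
   acc   opt dataset
1   98  adam    wiki
7   91  adam   cifar
add column acc_plus_10 = t['acc'] + 10:
   acc   opt dataset  acc_plus_10
1   98  adam    wiki          108
7   91  adam   cifar          101
add column acc_minus_acc_plus_10 = t['acc'] - t['acc_plus_10']:
   acc   opt dataset  acc_plus_10  acc_minus_acc_plus_10
1   98  adam    wiki          108                    -10
7   91  adam   cifar          101                    -10
Then the sum of column 'acc_minus_acc_plus_10': -20

-20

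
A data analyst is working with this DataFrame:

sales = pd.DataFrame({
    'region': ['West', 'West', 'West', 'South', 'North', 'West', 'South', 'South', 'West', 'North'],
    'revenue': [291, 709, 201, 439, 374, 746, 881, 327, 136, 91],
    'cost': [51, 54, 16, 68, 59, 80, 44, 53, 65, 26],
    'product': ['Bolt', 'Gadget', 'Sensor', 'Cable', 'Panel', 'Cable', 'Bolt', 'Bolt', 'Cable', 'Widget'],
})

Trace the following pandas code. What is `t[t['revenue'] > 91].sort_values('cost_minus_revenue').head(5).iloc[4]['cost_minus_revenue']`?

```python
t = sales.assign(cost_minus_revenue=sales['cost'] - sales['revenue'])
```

-315

add column cost_minus_revenue = sales['cost'] - sales['revenue']:
  region  revenue  cost product  cost_minus_revenue
0   West      291    51    Bolt                -240
1   West      709    54  Gadget                -655
2   West      201    16  Sensor                -185
3  South      439    68   Cable                -371
4  North      374    59   Panel                -315
5   West      746    80   Cable                -666
6  South      881    44    Bolt                -837
7  South      327    53    Bolt                -274
8   West      136    65   Cable                 -71
9  North       91    26  Widget                 -65
filter rows where revenue > 91:
  region  revenue  cost product  cost_minus_revenue
0   West      291    51    Bolt                -240
1   West      709    54  Gadget                -655
2   West      201    16  Sensor                -185
3  South      439    68   Cable                -371
4  North      374    59   Panel                -315
5   West      746    80   Cable                -666
6  South      881    44    Bolt                -837
7  South      327    53    Bolt                -274
8   West      136    65   Cable                 -71
sort by cost_minus_revenue:
  region  revenue  cost product  cost_minus_revenue
6  South      881    44    Bolt                -837
5   West      746    80   Cable                -666
1   West      709    54  Gadget                -655
3  South      439    68   Cable                -371
4  North      374    59   Panel                -315
7  South      327    53    Bolt                -274
0   West      291    51    Bolt                -240
2   West      201    16  Sensor                -185
8   West      136    65   Cable                 -71
take first 5 rows:
  region  revenue  cost product  cost_minus_revenue
6  South      881    44    Bolt                -837
5   West      746    80   Cable                -666
1   West      709    54  Gadget                -655
3  South      439    68   Cable                -371
4  North      374    59   Panel                -315
The value at position 4, column 'cost_minus_revenue' is -315.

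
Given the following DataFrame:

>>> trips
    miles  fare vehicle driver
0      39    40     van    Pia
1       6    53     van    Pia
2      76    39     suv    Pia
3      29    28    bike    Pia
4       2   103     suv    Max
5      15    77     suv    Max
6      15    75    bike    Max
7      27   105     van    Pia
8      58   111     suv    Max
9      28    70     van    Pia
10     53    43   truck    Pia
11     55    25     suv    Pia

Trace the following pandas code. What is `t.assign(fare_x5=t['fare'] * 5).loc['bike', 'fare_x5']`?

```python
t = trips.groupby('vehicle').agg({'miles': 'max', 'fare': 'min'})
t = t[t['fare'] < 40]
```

group by vehicle: max(miles), min(fare):
         miles  fare
vehicle             
bike        29    28
suv         76    25
truck       53    43
van         39    40
filter rows where fare < 40:
         miles  fare
vehicle             
bike        29    28
suv         76    25
add column fare_x5 = t['fare'] * 5:
         miles  fare  fare_x5
vehicle                      
bike        29    28      140
suv         76    25      125

140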